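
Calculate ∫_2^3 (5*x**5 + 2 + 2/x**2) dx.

1113/2

By the power rule, an antiderivative is F(x) = 5*x**6/6 + 2*x - 2/x.
Then F(3) - F(2) = (3677/6) - (169/3) = 1113/2.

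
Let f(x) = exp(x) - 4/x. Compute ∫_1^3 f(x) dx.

An antiderivative is F(x) = exp(x) - 4*log(x).
Then F(3) - F(1) = (-log(81) + exp(3)) - (exp(1)) = -log(81) - exp(1) + exp(3).

-log(81) - exp(1) + exp(3)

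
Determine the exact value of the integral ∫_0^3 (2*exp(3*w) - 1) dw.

-11/3 + 2*exp(9)/3

An antiderivative is F(w) = 2*exp(3*w)/3 - w.
Then F(3) - F(0) = (-3 + 2*exp(9)/3) - (2/3) = -11/3 + 2*exp(9)/3.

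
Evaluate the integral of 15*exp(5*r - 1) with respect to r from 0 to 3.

-(3 - 3*exp(15))*exp(-1)

Let u = 5*r - 1, so du = 5 dr. When r = 0, u = -1; when r = 3, u = 14.
The integral becomes 3·∫ exp(u) du from -1 to 14, with antiderivative 3*exp(u).
Back in r: F(r) = 3*exp(5*r - 1).
Then F(3) - F(0) = (3*exp(14)) - (3*exp(-1)) = -(3 - 3*exp(15))*exp(-1).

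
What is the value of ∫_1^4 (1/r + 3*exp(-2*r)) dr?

An antiderivative is F(r) = log(r) - 3*exp(-2*r)/2.
Then F(4) - F(1) = (-3*exp(-8)/2 + 2*log(2)) - (-3*exp(-2)/2) = -3*exp(-8)/2 + 3*exp(-2)/2 + 2*log(2).

-3*exp(-8)/2 + 3*exp(-2)/2 + 2*log(2)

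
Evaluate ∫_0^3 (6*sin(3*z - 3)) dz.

Let u = 3*z - 3, so du = 3 dz. When z = 0, u = -3; when z = 3, u = 6.
The integral becomes 2·∫ sin(u) du from -3 to 6, with antiderivative -2*cos(u).
Back in z: F(z) = -2*cos(3*z - 3).
Then F(3) - F(0) = (-2*cos(6)) - (-2*cos(3)) = 2*cos(3) - 2*cos(6).

2*cos(3) - 2*cos(6)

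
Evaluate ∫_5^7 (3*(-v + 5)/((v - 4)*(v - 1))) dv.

log(16/27)

Factor the denominator: v**2 - 5*v + 4 = (v - 1)(v - 4).
Partial fractions: 3*(-v + 5)/((v - 4)*(v - 1)) = -4/(v - 1) + 1/(v - 4).
An antiderivative is F(v) = log(v - 4) - 4*log(v - 1).
Then F(7) - F(5) = (-3*log(3) - 4*log(2)) - (-8*log(2)) = log(16/27).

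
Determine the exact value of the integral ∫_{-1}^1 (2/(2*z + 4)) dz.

An antiderivative is F(z) = log(2*z + 4).
Then F(1) - F(-1) = (log(6)) - (log(2)) = log(3).

log(3)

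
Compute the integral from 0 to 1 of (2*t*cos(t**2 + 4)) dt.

sin(5) - sin(4)

Let u = t**2 + 4, so du = 2*t dt. When t = 0, u = 4; when t = 1, u = 5.
The integral becomes ∫ cos(u) du from 4 to 5, with antiderivative sin(u).
Back in t: F(t) = sin(t**2 + 4).
Then F(1) - F(0) = (sin(5)) - (sin(4)) = sin(5) - sin(4).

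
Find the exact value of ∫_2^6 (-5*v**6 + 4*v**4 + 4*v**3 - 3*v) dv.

-6735248/35

By the power rule, an antiderivative is F(v) = -5*v**7/7 + 4*v**5/5 + v**4 - 3*v**2/2.
Then F(6) - F(2) = (-6737202/35) - (-1954/35) = -6735248/35.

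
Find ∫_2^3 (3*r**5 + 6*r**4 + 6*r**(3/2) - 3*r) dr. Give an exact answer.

By the power rule, an antiderivative is F(r) = r**6/2 + 12*r**(5/2)/5 + 6*r**5/5 - 3*r**2/2.
Then F(3) - F(2) = (108*sqrt(3)/5 + 3213/5) - (48*sqrt(2)/5 + 322/5) = -48*sqrt(2)/5 + 108*sqrt(3)/5 + 2891/5.

-48*sqrt(2)/5 + 108*sqrt(3)/5 + 2891/5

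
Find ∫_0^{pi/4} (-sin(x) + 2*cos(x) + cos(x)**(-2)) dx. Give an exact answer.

An antiderivative is F(x) = 2*sin(x) + cos(x) + tan(x).
Then F(pi/4) - F(0) = (1 + 3*sqrt(2)/2) - (1) = 3*sqrt(2)/2.

3*sqrt(2)/2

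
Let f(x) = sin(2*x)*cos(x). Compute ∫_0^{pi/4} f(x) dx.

2/3 - sqrt(2)/6

Use the identity sin(2*x)cos(x) = [sin(3*x) + sin(x)]/2.
An antiderivative is F(x) = -cos(x)/2 - cos(3*x)/6.
Then F(pi/4) - F(0) = (-sqrt(2)/6) - (-2/3) = 2/3 - sqrt(2)/6.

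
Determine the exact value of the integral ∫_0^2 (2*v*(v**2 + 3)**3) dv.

Let u = v**2 + 3, so du = 2*v dv. When v = 0, u = 3; when v = 2, u = 7.
The integral becomes ∫ u**3 du from 3 to 7, with antiderivative u**4/4.
Back in v: F(v) = (v**2 + 3)**4/4.
Then F(2) - F(0) = (2401/4) - (81/4) = 580.

580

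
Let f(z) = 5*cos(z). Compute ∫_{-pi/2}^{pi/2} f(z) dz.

An antiderivative is F(z) = 5*sin(z).
Then F(pi/2) - F(-pi/2) = (5) - (-5) = 10.

10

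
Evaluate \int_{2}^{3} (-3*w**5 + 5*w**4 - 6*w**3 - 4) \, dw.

By the power rule, an antiderivative is F(w) = -w**6/2 + w**5 - 3*w**4/2 - 4*w.
Then F(3) - F(2) = (-255) - (-32) = -223.

-223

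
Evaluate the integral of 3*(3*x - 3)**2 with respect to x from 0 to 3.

Let u = 3*x - 3, so du = 3 dx. When x = 0, u = -3; when x = 3, u = 6.
The integral becomes ∫ u**2 du from -3 to 6, with antiderivative u**3/3.
Back in x: F(x) = (3*x - 3)**3/3.
Then F(3) - F(0) = (72) - (-9) = 81.

81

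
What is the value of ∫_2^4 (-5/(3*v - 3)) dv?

-5*log(3)/3

An antiderivative is F(v) = -5*log(3*v - 3)/3.
Then F(4) - F(2) = (-10*log(3)/3) - (-5*log(3)/3) = -5*log(3)/3.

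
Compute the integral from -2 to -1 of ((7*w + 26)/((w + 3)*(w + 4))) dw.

Factor the denominator: w**2 + 7*w + 12 = (w + 4)(w + 3).
Partial fractions: (7*w + 26)/((w + 3)*(w + 4)) = 2/(w + 4) + 5/(w + 3).
An antiderivative is F(w) = 5*log(w + 3) + 2*log(w + 4).
Then F(-1) - F(-2) = (2*log(3) + 5*log(2)) - (log(4)) = log(72).

log(72)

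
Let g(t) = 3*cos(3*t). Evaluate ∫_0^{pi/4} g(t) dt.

An antiderivative is F(t) = sin(3*t).
Then F(pi/4) - F(0) = (sqrt(2)/2) - (0) = sqrt(2)/2.

sqrt(2)/2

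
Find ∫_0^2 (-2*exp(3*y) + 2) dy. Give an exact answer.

An antiderivative is F(y) = -2*exp(3*y)/3 + 2*y.
Then F(2) - F(0) = (4 - 2*exp(6)/3) - (-2/3) = 14/3 - 2*exp(6)/3.

14/3 - 2*exp(6)/3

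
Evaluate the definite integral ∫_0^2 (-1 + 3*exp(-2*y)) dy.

(-exp(4) - 3)*exp(-4)/2

An antiderivative is F(y) = -y - 3*exp(-2*y)/2.
Then F(2) - F(0) = (-2 - 3*exp(-4)/2) - (-3/2) = (-exp(4) - 3)*exp(-4)/2.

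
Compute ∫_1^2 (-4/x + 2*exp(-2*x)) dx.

An antiderivative is F(x) = -4*log(x) - exp(-2*x).
Then F(2) - F(1) = (-4*log(2) - exp(-4)) - (-exp(-2)) = -4*log(2) - exp(-4) + exp(-2).

-4*log(2) - exp(-4) + exp(-2)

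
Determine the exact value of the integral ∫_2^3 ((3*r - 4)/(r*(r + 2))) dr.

Factor the denominator: r**2 + 2*r = (r + 2)r.
Partial fractions: (3*r - 4)/(r*(r + 2)) = 5/(r + 2) - 2/r.
An antiderivative is F(r) = -2*log(r) + 5*log(r + 2).
Then F(3) - F(2) = (-2*log(3) + 5*log(5)) - (8*log(2)) = -8*log(2) - 2*log(3) + 5*log(5).

-8*log(2) - 2*log(3) + 5*log(5)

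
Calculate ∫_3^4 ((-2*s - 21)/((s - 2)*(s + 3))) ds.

-8*log(2) - 3*log(3) + 3*log(7)

Factor the denominator: s**2 + s - 6 = (s + 3)(s - 2).
Partial fractions: (-2*s - 21)/((s - 2)*(s + 3)) = 3/(s + 3) - 5/(s - 2).
An antiderivative is F(s) = -5*log(s - 2) + 3*log(s + 3).
Then F(4) - F(3) = (-5*log(2) + 3*log(7)) - (3*log(2) + 3*log(3)) = -8*log(2) - 3*log(3) + 3*log(7).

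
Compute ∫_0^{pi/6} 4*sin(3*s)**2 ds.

Use the identity sin^2(3*s) = (1 - cos(6*s))/2.
An antiderivative is F(s) = 2*s - sin(6*s)/3.
Then F(pi/6) - F(0) = (pi/3) - (0) = pi/3.

pi/3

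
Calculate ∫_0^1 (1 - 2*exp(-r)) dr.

-1 + 2*exp(-1)

An antiderivative is F(r) = r + 2*exp(-r).
Then F(1) - F(0) = (2*exp(-1) + 1) - (2) = -1 + 2*exp(-1).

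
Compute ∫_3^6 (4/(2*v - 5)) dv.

log(49)

An antiderivative is F(v) = 2*log(2*v - 5).
Then F(6) - F(3) = (log(49)) - (0) = log(49).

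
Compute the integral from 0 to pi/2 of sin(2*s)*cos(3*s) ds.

Use the identity sin(2*s)cos(3*s) = [sin(5*s) + sin(-s)]/2.
An antiderivative is F(s) = cos(s)/2 - cos(5*s)/10.
Then F(pi/2) - F(0) = (0) - (2/5) = -2/5.

-2/5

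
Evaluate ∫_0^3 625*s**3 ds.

50625/4

Let u = 5*s, so du = 5 ds. When s = 0, u = 0; when s = 3, u = 15.
The integral becomes ∫ u**3 du from 0 to 15, with antiderivative u**4/4.
Back in s: F(s) = 625*s**4/4.
Then F(3) - F(0) = (50625/4) - (0) = 50625/4.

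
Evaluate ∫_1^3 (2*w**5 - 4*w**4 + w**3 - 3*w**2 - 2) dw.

586/15

By the power rule, an antiderivative is F(w) = w**6/3 - 4*w**5/5 + w**4/4 - w**3 - 2*w.
Then F(3) - F(1) = (717/20) - (-193/60) = 586/15.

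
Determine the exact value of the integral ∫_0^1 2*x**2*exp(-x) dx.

Integrate by parts twice (u = x^2, dv = 2*exp(-x) dx).
An antiderivative is F(x) = (-2*x**2 - 4*x - 4)*exp(-x).
Then F(1) - F(0) = (-10*exp(-1)) - (-4) = 4 - 10*exp(-1).

4 - 10*exp(-1)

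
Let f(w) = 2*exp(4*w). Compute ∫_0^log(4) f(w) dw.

255/2

Let u = exp(w), so du = exp(w) dw. When w = 0, u = 1; when w = log(4), u = 4.
The integral becomes 2·∫ u**3 du from 1 to 4, with antiderivative u**4/2.
Back in w: F(w) = exp(4*w)/2.
Then F(log(4)) - F(0) = (128) - (1/2) = 255/2.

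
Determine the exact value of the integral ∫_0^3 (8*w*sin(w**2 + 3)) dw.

Let u = w**2 + 3, so du = 2*w dw. When w = 0, u = 3; when w = 3, u = 12.
The integral becomes 4·∫ sin(u) du from 3 to 12, with antiderivative -4*cos(u).
Back in w: F(w) = -4*cos(w**2 + 3).
Then F(3) - F(0) = (-4*cos(12)) - (-4*cos(3)) = 4*cos(3) - 4*cos(12).

4*cos(3) - 4*cos(12)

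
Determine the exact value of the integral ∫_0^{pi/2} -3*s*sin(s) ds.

-3

Integrate by parts once (u = s, dv = -3*sin(s) ds).
An antiderivative is F(s) = 3*s*cos(s) - 3*sin(s).
Then F(pi/2) - F(0) = (-3) - (0) = -3.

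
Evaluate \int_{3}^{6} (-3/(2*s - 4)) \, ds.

-log(8)

An antiderivative is F(s) = -3*log(2*s - 4)/2.
Then F(6) - F(3) = (-9*log(2)/2) - (-3*log(2)/2) = -log(8).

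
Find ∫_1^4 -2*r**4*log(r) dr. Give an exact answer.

2046/25 - 4096*log(2)/5

Integrate by parts once (u = ln r, dv = -2*r**4 dr).
An antiderivative is F(r) = -2*r**5*(5*log(r) - 1)/25.
Then F(4) - F(1) = (2048/25 - 4096*log(2)/5) - (2/25) = 2046/25 - 4096*log(2)/5.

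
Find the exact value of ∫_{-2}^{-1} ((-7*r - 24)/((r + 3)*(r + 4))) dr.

Factor the denominator: r**2 + 7*r + 12 = (r + 4)(r + 3).
Partial fractions: (-7*r - 24)/((r + 3)*(r + 4)) = -4/(r + 4) - 3/(r + 3).
An antiderivative is F(r) = -3*log(r + 3) - 4*log(r + 4).
Then F(-1) - F(-2) = (-4*log(3) - 3*log(2)) - (-log(16)) = log(2/81).

log(2/81)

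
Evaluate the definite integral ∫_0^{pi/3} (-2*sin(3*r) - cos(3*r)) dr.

-4/3

An antiderivative is F(r) = -sin(3*r)/3 + 2*cos(3*r)/3.
Then F(pi/3) - F(0) = (-2/3) - (2/3) = -4/3.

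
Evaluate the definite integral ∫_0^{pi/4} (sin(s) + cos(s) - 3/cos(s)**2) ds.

An antiderivative is F(s) = sin(s) - cos(s) - 3*tan(s).
Then F(pi/4) - F(0) = (-3) - (-1) = -2.

-2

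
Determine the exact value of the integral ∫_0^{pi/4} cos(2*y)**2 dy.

Use the identity cos^2(2*y) = (1 + cos(4*y))/2.
An antiderivative is F(y) = y/2 + sin(4*y)/8.
Then F(pi/4) - F(0) = (pi/8) - (0) = pi/8.

pi/8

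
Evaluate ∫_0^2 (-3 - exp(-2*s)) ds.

An antiderivative is F(s) = -3*s + exp(-2*s)/2.
Then F(2) - F(0) = (-6 + exp(-4)/2) - (1/2) = -13/2 + exp(-4)/2.

-13/2 + exp(-4)/2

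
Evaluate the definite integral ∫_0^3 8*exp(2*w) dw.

-4 + 4*exp(6)

Let u = 2*w, so du = 2 dw. When w = 0, u = 0; when w = 3, u = 6.
The integral becomes 4·∫ exp(u) du from 0 to 6, with antiderivative 4*exp(u).
Back in w: F(w) = 4*exp(2*w).
Then F(3) - F(0) = (4*exp(6)) - (4) = -4 + 4*exp(6).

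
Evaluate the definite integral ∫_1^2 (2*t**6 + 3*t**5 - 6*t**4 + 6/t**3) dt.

4597/140

By the power rule, an antiderivative is F(t) = 2*t**7/7 + t**6/2 - 6*t**5/5 - 3/t**2.
Then F(2) - F(1) = (4119/140) - (-239/70) = 4597/140.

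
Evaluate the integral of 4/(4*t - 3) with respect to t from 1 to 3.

log(9)

An antiderivative is F(t) = log(4*t - 3).
Then F(3) - F(1) = (log(9)) - (0) = log(9).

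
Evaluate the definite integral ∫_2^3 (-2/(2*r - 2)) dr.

An antiderivative is F(r) = -log(2*r - 2).
Then F(3) - F(2) = (-log(4)) - (-log(2)) = -log(2).

-log(2)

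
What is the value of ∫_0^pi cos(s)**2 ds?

Use the identity cos^2(s) = (1 + cos(2*s))/2.
An antiderivative is F(s) = s/2 + sin(2*s)/4.
Then F(pi) - F(0) = (pi/2) - (0) = pi/2.

pi/2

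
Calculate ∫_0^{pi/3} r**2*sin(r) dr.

-1 - pi**2/18 + sqrt(3)*pi/3

Integrate by parts twice (u = r^2, dv = sin(r) dr).
An antiderivative is F(r) = -r**2*cos(r) + 2*r*sin(r) + 2*cos(r).
Then F(pi/3) - F(0) = (-pi**2/18 + 1 + sqrt(3)*pi/3) - (2) = -1 - pi**2/18 + sqrt(3)*pi/3.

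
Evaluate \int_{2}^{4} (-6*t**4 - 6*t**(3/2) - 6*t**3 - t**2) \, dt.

By the power rule, an antiderivative is F(t) = -12*t**(5/2)/5 - 6*t**5/5 - 3*t**4/2 - t**3/3.
Then F(4) - F(2) = (-25664/15) - (-976/15 - 48*sqrt(2)/5) = -24688/15 + 48*sqrt(2)/5.

-24688/15 + 48*sqrt(2)/5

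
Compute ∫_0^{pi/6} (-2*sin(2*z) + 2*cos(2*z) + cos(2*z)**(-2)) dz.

An antiderivative is F(z) = sin(2*z) + cos(2*z) + tan(2*z)/2.
Then F(pi/6) - F(0) = (1/2 + sqrt(3)) - (1) = -1/2 + sqrt(3).

-1/2 + sqrt(3)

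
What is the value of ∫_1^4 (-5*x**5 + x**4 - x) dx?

By the power rule, an antiderivative is F(x) = -5*x**6/6 + x**5/5 - x**2/2.
Then F(4) - F(1) = (-48248/15) - (-17/15) = -16077/5.

-16077/5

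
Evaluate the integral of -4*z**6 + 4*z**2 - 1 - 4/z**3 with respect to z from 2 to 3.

By the power rule, an antiderivative is F(z) = -4*z**7/7 + 4*z**3/3 - z + 2/z**2.
Then F(3) - F(2) = (-76639/63) - (-2687/42) = -145217/126.

-145217/126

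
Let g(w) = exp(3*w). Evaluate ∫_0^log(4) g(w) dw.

Let u = exp(w), so du = exp(w) dw. When w = 0, u = 1; when w = log(4), u = 4.
The integral becomes ∫ u**2 du from 1 to 4, with antiderivative u**3/3.
Back in w: F(w) = exp(3*w)/3.
Then F(log(4)) - F(0) = (64/3) - (1/3) = 21.

21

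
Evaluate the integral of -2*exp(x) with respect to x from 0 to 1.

An antiderivative is F(x) = -2*exp(x).
Then F(1) - F(0) = (-2*E) - (-2) = 2 - 2*E.

2 - 2*E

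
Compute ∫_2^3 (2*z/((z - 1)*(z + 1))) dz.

Factor the denominator: z**2 - 1 = (z + 1)(z - 1).
Partial fractions: 2*z/((z - 1)*(z + 1)) = 1/(z + 1) + 1/(z - 1).
An antiderivative is F(z) = log(z - 1) + log(z + 1).
Then F(3) - F(2) = (log(8)) - (log(3)) = log(8/3).

log(8/3)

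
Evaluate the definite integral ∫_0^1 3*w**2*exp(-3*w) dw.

Integrate by parts twice (u = w^2, dv = 3*exp(-3*w) dw).
An antiderivative is F(w) = (-9*w**2 - 6*w - 2)*exp(-3*w)/9.
Then F(1) - F(0) = (-17*exp(-3)/9) - (-2/9) = 2/9 - 17*exp(-3)/9.

2/9 - 17*exp(-3)/9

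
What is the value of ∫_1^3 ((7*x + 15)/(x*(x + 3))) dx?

-2*log(2) + 7*log(3)

Factor the denominator: x**2 + 3*x = (x + 3)x.
Partial fractions: (7*x + 15)/(x*(x + 3)) = 2/(x + 3) + 5/x.
An antiderivative is F(x) = 5*log(x) + 2*log(x + 3).
Then F(3) - F(1) = (2*log(2) + 7*log(3)) - (log(16)) = -2*log(2) + 7*log(3).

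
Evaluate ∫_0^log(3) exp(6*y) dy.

364/3

Let u = exp(y), so du = exp(y) dy. When y = 0, u = 1; when y = log(3), u = 3.
The integral becomes ∫ u**5 du from 1 to 3, with antiderivative u**6/6.
Back in y: F(y) = exp(6*y)/6.
Then F(log(3)) - F(0) = (243/2) - (1/6) = 364/3.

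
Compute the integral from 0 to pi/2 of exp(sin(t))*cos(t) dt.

Let u = sin(t), so du = cos(t) dt. When t = 0, u = 0; when t = pi/2, u = 1.
The integral becomes ∫ exp(u) du from 0 to 1, with antiderivative exp(u).
Back in t: F(t) = exp(sin(t)).
Then F(pi/2) - F(0) = (E) - (1) = -1 + E.

-1 + E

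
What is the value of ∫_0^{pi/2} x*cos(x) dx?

Integrate by parts once (u = x, dv = cos(x) dx).
An antiderivative is F(x) = x*sin(x) + cos(x).
Then F(pi/2) - F(0) = (pi/2) - (1) = -1 + pi/2.

-1 + pi/2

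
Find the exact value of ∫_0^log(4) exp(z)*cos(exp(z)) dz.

-sin(1) + sin(4)

Let u = exp(z), so du = exp(z) dz. When z = 0, u = 1; when z = log(4), u = 4.
The integral becomes ∫ cos(u) du from 1 to 4, with antiderivative sin(u).
Back in z: F(z) = sin(exp(z)).
Then F(log(4)) - F(0) = (sin(4)) - (sin(1)) = -sin(1) + sin(4).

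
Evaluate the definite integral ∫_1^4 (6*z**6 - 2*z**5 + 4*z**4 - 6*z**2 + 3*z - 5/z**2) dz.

By the power rule, an antiderivative is F(z) = 6*z**7/7 - z**6/3 + 4*z**5/5 - 2*z**3 + 3*z**2/2 + 5/z.
Then F(4) - F(1) = (5625709/420) - (1223/210) = 1874421/140.

1874421/140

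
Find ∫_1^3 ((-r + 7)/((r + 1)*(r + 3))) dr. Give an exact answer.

-5*log(3) + 9*log(2)

Factor the denominator: r**2 + 4*r + 3 = (r + 3)(r + 1).
Partial fractions: (-r + 7)/((r + 1)*(r + 3)) = -5/(r + 3) + 4/(r + 1).
An antiderivative is F(r) = 4*log(r + 1) - 5*log(r + 3).
Then F(3) - F(1) = (-5*log(3) + 3*log(2)) - (-log(64)) = -5*log(3) + 9*log(2).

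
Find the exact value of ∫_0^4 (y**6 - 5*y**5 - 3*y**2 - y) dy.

-24040/21

By the power rule, an antiderivative is F(y) = y**7/7 - 5*y**6/6 - y**3 - y**2/2.
Then F(4) - F(0) = (-24040/21) - (0) = -24040/21.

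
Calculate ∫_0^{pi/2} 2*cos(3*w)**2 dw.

Use the identity cos^2(3*w) = (1 + cos(6*w))/2.
An antiderivative is F(w) = w + sin(6*w)/6.
Then F(pi/2) - F(0) = (pi/2) - (0) = pi/2.

pi/2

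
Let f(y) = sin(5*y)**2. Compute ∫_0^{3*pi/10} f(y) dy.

3*pi/20

Use the identity sin^2(5*y) = (1 - cos(10*y))/2.
An antiderivative is F(y) = y/2 - sin(10*y)/20.
Then F(3*pi/10) - F(0) = (3*pi/20) - (0) = 3*pi/20.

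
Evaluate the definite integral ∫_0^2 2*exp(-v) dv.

2 - 2*exp(-2)

An antiderivative is F(v) = -2*exp(-v).
Then F(2) - F(0) = (-2*exp(-2)) - (-2) = 2 - 2*exp(-2).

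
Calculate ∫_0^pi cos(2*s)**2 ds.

pi/2

Use the identity cos^2(2*s) = (1 + cos(4*s))/2.
An antiderivative is F(s) = s/2 + sin(4*s)/8.
Then F(pi) - F(0) = (pi/2) - (0) = pi/2.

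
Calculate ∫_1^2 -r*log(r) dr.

Integrate by parts once (u = ln r, dv = -r dr).
An antiderivative is F(r) = -r**2*(2*log(r) - 1)/4.
Then F(2) - F(1) = (1 - log(4)) - (1/4) = 3/4 - log(4).

3/4 - log(4)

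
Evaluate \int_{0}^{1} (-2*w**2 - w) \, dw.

-7/6

By the power rule, an antiderivative is F(w) = -2*w**3/3 - w**2/2.
Then F(1) - F(0) = (-7/6) - (0) = -7/6.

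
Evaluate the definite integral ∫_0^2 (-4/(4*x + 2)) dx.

-log(5)

An antiderivative is F(x) = -log(4*x + 2).
Then F(2) - F(0) = (-log(10)) - (-log(2)) = -log(5).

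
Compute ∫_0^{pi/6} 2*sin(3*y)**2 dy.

Use the identity sin^2(3*y) = (1 - cos(6*y))/2.
An antiderivative is F(y) = y - sin(6*y)/6.
Then F(pi/6) - F(0) = (pi/6) - (0) = pi/6.

pi/6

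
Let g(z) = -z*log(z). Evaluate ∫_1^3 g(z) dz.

2 - 9*log(3)/2

Integrate by parts once (u = ln z, dv = -z dz).
An antiderivative is F(z) = -z**2*(2*log(z) - 1)/4.
Then F(3) - F(1) = (9/4 - 9*log(3)/2) - (1/4) = 2 - 9*log(3)/2.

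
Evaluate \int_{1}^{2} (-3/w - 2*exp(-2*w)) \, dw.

-3*log(2) - exp(-2) + exp(-4)

An antiderivative is F(w) = -3*log(w) + exp(-2*w).
Then F(2) - F(1) = (-3*log(2) + exp(-4)) - (exp(-2)) = -3*log(2) - exp(-2) + exp(-4).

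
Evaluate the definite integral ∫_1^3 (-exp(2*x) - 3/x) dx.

An antiderivative is F(x) = -exp(2*x)/2 - 3*log(x).
Then F(3) - F(1) = (-exp(6)/2 - log(27)) - (-exp(2)/2) = -exp(6)/2 - log(27) + exp(2)/2.

-exp(6)/2 - log(27) + exp(2)/2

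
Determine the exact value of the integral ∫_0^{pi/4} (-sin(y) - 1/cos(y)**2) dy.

An antiderivative is F(y) = cos(y) - tan(y).
Then F(pi/4) - F(0) = (-1 + sqrt(2)/2) - (1) = -2 + sqrt(2)/2.

-2 + sqrt(2)/2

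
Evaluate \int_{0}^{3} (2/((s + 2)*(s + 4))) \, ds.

log(10/7)

Factor the denominator: s**2 + 6*s + 8 = (s + 4)(s + 2).
Partial fractions: 2/((s + 2)*(s + 4)) = -1/(s + 4) + 1/(s + 2).
An antiderivative is F(s) = log(s + 2) - log(s + 4).
Then F(3) - F(0) = (log(5/7)) - (-log(2)) = log(10/7).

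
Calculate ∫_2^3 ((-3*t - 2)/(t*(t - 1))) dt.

-7*log(2) + 2*log(3)

Factor the denominator: t**2 - t = t(t - 1).
Partial fractions: (-3*t - 2)/(t*(t - 1)) = 2/t - 5/(t - 1).
An antiderivative is F(t) = 2*log(t) - 5*log(t - 1).
Then F(3) - F(2) = (log(9/32)) - (log(4)) = -7*log(2) + 2*log(3).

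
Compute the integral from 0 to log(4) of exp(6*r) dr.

Let u = exp(r), so du = exp(r) dr. When r = 0, u = 1; when r = log(4), u = 4.
The integral becomes ∫ u**5 du from 1 to 4, with antiderivative u**6/6.
Back in r: F(r) = exp(6*r)/6.
Then F(log(4)) - F(0) = (2048/3) - (1/6) = 1365/2.

1365/2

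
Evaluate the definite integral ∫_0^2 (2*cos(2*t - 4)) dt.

Let u = 2*t - 4, so du = 2 dt. When t = 0, u = -4; when t = 2, u = 0.
The integral becomes ∫ cos(u) du from -4 to 0, with antiderivative sin(u).
Back in t: F(t) = sin(2*t - 4).
Then F(2) - F(0) = (0) - (-sin(4)) = sin(4).

sin(4)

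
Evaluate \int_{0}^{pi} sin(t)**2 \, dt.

pi/2

Use the identity sin^2(t) = (1 - cos(2*t))/2.
An antiderivative is F(t) = t/2 - sin(2*t)/4.
Then F(pi) - F(0) = (pi/2) - (0) = pi/2.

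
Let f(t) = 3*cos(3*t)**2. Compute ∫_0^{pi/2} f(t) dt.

Use the identity cos^2(3*t) = (1 + cos(6*t))/2.
An antiderivative is F(t) = 3*t/2 + sin(6*t)/4.
Then F(pi/2) - F(0) = (3*pi/4) - (0) = 3*pi/4.

3*pi/4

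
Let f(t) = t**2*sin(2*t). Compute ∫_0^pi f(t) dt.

Integrate by parts twice (u = t^2, dv = sin(2*t) dt).
An antiderivative is F(t) = -t**2*cos(2*t)/2 + t*sin(2*t)/2 + cos(2*t)/4.
Then F(pi) - F(0) = (1/4 - pi**2/2) - (1/4) = -pi**2/2.

-pi**2/2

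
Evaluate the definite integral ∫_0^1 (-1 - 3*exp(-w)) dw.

-4 + 3*exp(-1)

An antiderivative is F(w) = -w + 3*exp(-w).
Then F(1) - F(0) = (-1 + 3*exp(-1)) - (3) = -4 + 3*exp(-1).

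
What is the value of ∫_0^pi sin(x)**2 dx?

Use the identity sin^2(x) = (1 - cos(2*x))/2.
An antiderivative is F(x) = x/2 - sin(2*x)/4.
Then F(pi) - F(0) = (pi/2) - (0) = pi/2.

pi/2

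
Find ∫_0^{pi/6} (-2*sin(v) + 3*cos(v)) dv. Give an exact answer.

An antiderivative is F(v) = 3*sin(v) + 2*cos(v).
Then F(pi/6) - F(0) = (3/2 + sqrt(3)) - (2) = -1/2 + sqrt(3).

-1/2 + sqrt(3)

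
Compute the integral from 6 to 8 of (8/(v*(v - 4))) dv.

log(9/4)

Factor the denominator: v**2 - 4*v = v(v - 4).
Partial fractions: 8/(v*(v - 4)) = -2/v + 2/(v - 4).
An antiderivative is F(v) = -2*log(v) + 2*log(v - 4).
Then F(8) - F(6) = (-log(4)) - (-log(9)) = log(9/4).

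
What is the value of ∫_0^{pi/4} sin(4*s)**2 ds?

pi/8

Use the identity sin^2(4*s) = (1 - cos(8*s))/2.
An antiderivative is F(s) = s/2 - sin(8*s)/16.
Then F(pi/4) - F(0) = (pi/8) - (0) = pi/8.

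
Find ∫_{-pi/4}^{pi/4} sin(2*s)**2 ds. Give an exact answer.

pi/4

Use the identity sin^2(2*s) = (1 - cos(4*s))/2.
An antiderivative is F(s) = s/2 - sin(4*s)/8.
Then F(pi/4) - F(-pi/4) = (pi/8) - (-pi/8) = pi/4.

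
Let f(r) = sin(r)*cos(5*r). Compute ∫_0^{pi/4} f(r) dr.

-1/6

Use the identity sin(r)cos(5*r) = [sin(6*r) + sin(-4*r)]/2.
An antiderivative is F(r) = cos(4*r)/8 - cos(6*r)/12.
Then F(pi/4) - F(0) = (-1/8) - (1/24) = -1/6.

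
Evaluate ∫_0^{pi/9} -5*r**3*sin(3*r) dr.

Integrate by parts 3 times (u = r^3, dv = -5*sin(3*r) dr).
An antiderivative is F(r) = 5*r**3*cos(3*r)/3 - 5*r**2*sin(3*r)/3 - 10*r*cos(3*r)/9 + 10*sin(3*r)/27.
Then F(pi/9) - F(0) = (-5*pi/81 - 5*sqrt(3)*pi**2/486 + 5*pi**3/4374 + 5*sqrt(3)/27) - (0) = -5*pi/81 - 5*sqrt(3)*pi**2/486 + 5*pi**3/4374 + 5*sqrt(3)/27.

-5*pi/81 - 5*sqrt(3)*pi**2/486 + 5*pi**3/4374 + 5*sqrt(3)/27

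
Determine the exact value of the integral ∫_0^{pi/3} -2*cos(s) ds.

-sqrt(3)

An antiderivative is F(s) = -2*sin(s).
Then F(pi/3) - F(0) = (-sqrt(3)) - (0) = -sqrt(3).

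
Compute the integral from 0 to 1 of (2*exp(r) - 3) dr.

An antiderivative is F(r) = -3*r + 2*exp(r).
Then F(1) - F(0) = (-3 + 2*E) - (2) = -5 + 2*E.

-5 + 2*E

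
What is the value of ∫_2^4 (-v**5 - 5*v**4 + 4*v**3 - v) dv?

By the power rule, an antiderivative is F(v) = -v**6/6 - v**5 + v**4 - v**2/2.
Then F(4) - F(2) = (-4376/3) - (-86/3) = -1430.

-1430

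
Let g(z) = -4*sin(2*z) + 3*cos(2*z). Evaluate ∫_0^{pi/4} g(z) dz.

An antiderivative is F(z) = 3*sin(2*z)/2 + 2*cos(2*z).
Then F(pi/4) - F(0) = (3/2) - (2) = -1/2.

-1/2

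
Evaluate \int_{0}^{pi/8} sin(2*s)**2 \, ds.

-1/8 + pi/16

Use the identity sin^2(2*s) = (1 - cos(4*s))/2.
An antiderivative is F(s) = s/2 - sin(4*s)/8.
Then F(pi/8) - F(0) = (-1/8 + pi/16) - (0) = -1/8 + pi/16.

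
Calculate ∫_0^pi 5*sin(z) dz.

An antiderivative is F(z) = -5*cos(z).
Then F(pi) - F(0) = (5) - (-5) = 10.

10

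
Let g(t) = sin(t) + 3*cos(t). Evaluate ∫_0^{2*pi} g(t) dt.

0

An antiderivative is F(t) = 3*sin(t) - cos(t).
Then F(2*pi) - F(0) = (-1) - (-1) = 0.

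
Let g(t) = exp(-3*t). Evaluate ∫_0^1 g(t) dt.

An antiderivative is F(t) = -exp(-3*t)/3.
Then F(1) - F(0) = (-exp(-3)/3) - (-1/3) = -(1 - exp(3))*exp(-3)/3.

-(1 - exp(3))*exp(-3)/3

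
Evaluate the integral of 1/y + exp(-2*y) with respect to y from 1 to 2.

An antiderivative is F(y) = log(y) - exp(-2*y)/2.
Then F(2) - F(1) = (-exp(-4)/2 + log(2)) - (-exp(-2)/2) = -exp(-4)/2 + exp(-2)/2 + log(2).

-exp(-4)/2 + exp(-2)/2 + log(2)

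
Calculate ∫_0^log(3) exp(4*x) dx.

Let u = exp(x), so du = exp(x) dx. When x = 0, u = 1; when x = log(3), u = 3.
The integral becomes ∫ u**3 du from 1 to 3, with antiderivative u**4/4.
Back in x: F(x) = exp(4*x)/4.
Then F(log(3)) - F(0) = (81/4) - (1/4) = 20.

20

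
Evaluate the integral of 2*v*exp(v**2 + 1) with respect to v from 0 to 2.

-exp(1) + exp(5)

Let u = v**2 + 1, so du = 2*v dv. When v = 0, u = 1; when v = 2, u = 5.
The integral becomes ∫ exp(u) du from 1 to 5, with antiderivative exp(u).
Back in v: F(v) = exp(v**2 + 1).
Then F(2) - F(0) = (exp(5)) - (exp(1)) = -exp(1) + exp(5).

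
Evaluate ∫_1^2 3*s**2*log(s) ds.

Integrate by parts once (u = ln s, dv = 3*s**2 ds).
An antiderivative is F(s) = s**3*(3*log(s) - 1)/3.
Then F(2) - F(1) = (-8/3 + 8*log(2)) - (-1/3) = -7/3 + 8*log(2).

-7/3 + 8*log(2)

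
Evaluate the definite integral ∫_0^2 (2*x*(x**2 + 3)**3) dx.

580

Let u = x**2 + 3, so du = 2*x dx. When x = 0, u = 3; when x = 2, u = 7.
The integral becomes ∫ u**3 du from 3 to 7, with antiderivative u**4/4.
Back in x: F(x) = (x**2 + 3)**4/4.
Then F(2) - F(0) = (2401/4) - (81/4) = 580.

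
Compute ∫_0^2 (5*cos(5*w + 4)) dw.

-sin(4) + sin(14)

Let u = 5*w + 4, so du = 5 dw. When w = 0, u = 4; when w = 2, u = 14.
The integral becomes ∫ cos(u) du from 4 to 14, with antiderivative sin(u).
Back in w: F(w) = sin(5*w + 4).
Then F(2) - F(0) = (sin(14)) - (sin(4)) = -sin(4) + sin(14).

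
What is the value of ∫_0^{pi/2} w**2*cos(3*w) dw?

Integrate by parts twice (u = w^2, dv = cos(3*w) dw).
An antiderivative is F(w) = w**2*sin(3*w)/3 + 2*w*cos(3*w)/9 - 2*sin(3*w)/27.
Then F(pi/2) - F(0) = (2/27 - pi**2/12) - (0) = 2/27 - pi**2/12.

2/27 - pi**2/12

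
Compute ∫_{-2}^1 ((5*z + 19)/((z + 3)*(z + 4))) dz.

log(5) + 7*log(2)

Factor the denominator: z**2 + 7*z + 12 = (z + 4)(z + 3).
Partial fractions: (5*z + 19)/((z + 3)*(z + 4)) = 1/(z + 4) + 4/(z + 3).
An antiderivative is F(z) = 4*log(z + 3) + log(z + 4).
Then F(1) - F(-2) = (log(5) + 8*log(2)) - (log(2)) = log(5) + 7*log(2).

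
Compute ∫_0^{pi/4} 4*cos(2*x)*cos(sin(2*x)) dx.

Let u = sin(2*x), so du = 2*cos(2*x) dx. When x = 0, u = 0; when x = pi/4, u = 1.
The integral becomes 2·∫ cos(u) du from 0 to 1, with antiderivative 2*sin(u).
Back in x: F(x) = 2*sin(sin(2*x)).
Then F(pi/4) - F(0) = (2*sin(1)) - (0) = 2*sin(1).

2*sin(1)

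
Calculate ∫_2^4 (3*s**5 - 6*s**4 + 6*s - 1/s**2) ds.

17227/20

By the power rule, an antiderivative is F(s) = s**6/2 - 6*s**5/5 + 3*s**2 + 1/s.
Then F(4) - F(2) = (17349/20) - (61/10) = 17227/20.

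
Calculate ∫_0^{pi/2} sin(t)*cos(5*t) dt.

1/6

Use the identity sin(t)cos(5*t) = [sin(6*t) + sin(-4*t)]/2.
An antiderivative is F(t) = cos(4*t)/8 - cos(6*t)/12.
Then F(pi/2) - F(0) = (5/24) - (1/24) = 1/6.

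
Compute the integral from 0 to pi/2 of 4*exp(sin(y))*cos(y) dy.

-4 + 4*E

Let u = sin(y), so du = cos(y) dy. When y = 0, u = 0; when y = pi/2, u = 1.
The integral becomes 4·∫ exp(u) du from 0 to 1, with antiderivative 4*exp(u).
Back in y: F(y) = 4*exp(sin(y)).
Then F(pi/2) - F(0) = (4*E) - (4) = -4 + 4*E.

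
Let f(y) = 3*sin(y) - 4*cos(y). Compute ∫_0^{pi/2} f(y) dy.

An antiderivative is F(y) = -4*sin(y) - 3*cos(y).
Then F(pi/2) - F(0) = (-4) - (-3) = -1.

-1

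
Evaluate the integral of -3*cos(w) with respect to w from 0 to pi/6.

-3/2

An antiderivative is F(w) = -3*sin(w).
Then F(pi/6) - F(0) = (-3/2) - (0) = -3/2.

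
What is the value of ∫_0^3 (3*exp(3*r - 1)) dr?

-(1 - exp(9))*exp(-1)

Let u = 3*r - 1, so du = 3 dr. When r = 0, u = -1; when r = 3, u = 8.
The integral becomes ∫ exp(u) du from -1 to 8, with antiderivative exp(u).
Back in r: F(r) = exp(3*r - 1).
Then F(3) - F(0) = (exp(8)) - (exp(-1)) = -(1 - exp(9))*exp(-1).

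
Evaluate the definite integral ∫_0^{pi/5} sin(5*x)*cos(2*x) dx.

5*sqrt(5)/84 + 5/28

Use the identity sin(5*x)cos(2*x) = [sin(7*x) + sin(3*x)]/2.
An antiderivative is F(x) = -cos(3*x)/6 - cos(7*x)/14.
Then F(pi/5) - F(0) = (-5/84 + 5*sqrt(5)/84) - (-5/21) = 5*sqrt(5)/84 + 5/28.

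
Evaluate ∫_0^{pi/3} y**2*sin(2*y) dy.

Integrate by parts twice (u = y^2, dv = sin(2*y) dy).
An antiderivative is F(y) = -y**2*cos(2*y)/2 + y*sin(2*y)/2 + cos(2*y)/4.
Then F(pi/3) - F(0) = (-1/8 + pi**2/36 + sqrt(3)*pi/12) - (1/4) = -3/8 + pi**2/36 + sqrt(3)*pi/12.

-3/8 + pi**2/36 + sqrt(3)*pi/12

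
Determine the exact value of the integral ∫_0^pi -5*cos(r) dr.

0

An antiderivative is F(r) = -5*sin(r).
Then F(pi) - F(0) = (0) - (0) = 0.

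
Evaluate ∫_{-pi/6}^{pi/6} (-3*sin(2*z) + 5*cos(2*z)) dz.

5*sqrt(3)/2

An antiderivative is F(z) = 5*sin(2*z)/2 + 3*cos(2*z)/2.
Then F(pi/6) - F(-pi/6) = (3/4 + 5*sqrt(3)/4) - (3/4 - 5*sqrt(3)/4) = 5*sqrt(3)/2.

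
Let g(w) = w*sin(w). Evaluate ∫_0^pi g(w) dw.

Integrate by parts once (u = w, dv = sin(w) dw).
An antiderivative is F(w) = -w*cos(w) + sin(w).
Then F(pi) - F(0) = (pi) - (0) = pi.

pi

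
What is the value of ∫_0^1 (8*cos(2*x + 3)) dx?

Let u = 2*x + 3, so du = 2 dx. When x = 0, u = 3; when x = 1, u = 5.
The integral becomes 4·∫ cos(u) du from 3 to 5, with antiderivative 4*sin(u).
Back in x: F(x) = 4*sin(2*x + 3).
Then F(1) - F(0) = (4*sin(5)) - (4*sin(3)) = 4*sin(5) - 4*sin(3).

4*sin(5) - 4*sin(3)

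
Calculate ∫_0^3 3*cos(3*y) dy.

sin(9)

Let u = 3*y, so du = 3 dy. When y = 0, u = 0; when y = 3, u = 9.
The integral becomes ∫ cos(u) du from 0 to 9, with antiderivative sin(u).
Back in y: F(y) = sin(3*y).
Then F(3) - F(0) = (sin(9)) - (0) = sin(9).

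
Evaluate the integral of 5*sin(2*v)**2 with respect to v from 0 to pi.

Use the identity sin^2(2*v) = (1 - cos(4*v))/2.
An antiderivative is F(v) = 5*v/2 - 5*sin(4*v)/8.
Then F(pi) - F(0) = (5*pi/2) - (0) = 5*pi/2.

5*pi/2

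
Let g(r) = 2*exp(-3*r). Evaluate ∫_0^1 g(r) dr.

2/3 - 2*exp(-3)/3

An antiderivative is F(r) = -2*exp(-3*r)/3.
Then F(1) - F(0) = (-2*exp(-3)/3) - (-2/3) = 2/3 - 2*exp(-3)/3.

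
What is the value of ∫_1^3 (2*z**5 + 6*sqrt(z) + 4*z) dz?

12*sqrt(3) + 764/3

By the power rule, an antiderivative is F(z) = z**6/3 + 4*z**(3/2) + 2*z**2.
Then F(3) - F(1) = (12*sqrt(3) + 261) - (19/3) = 12*sqrt(3) + 764/3.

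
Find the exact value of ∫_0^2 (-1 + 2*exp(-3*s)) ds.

-4/3 - 2*exp(-6)/3

An antiderivative is F(s) = -s - 2*exp(-3*s)/3.
Then F(2) - F(0) = (-2 - 2*exp(-6)/3) - (-2/3) = -4/3 - 2*exp(-6)/3.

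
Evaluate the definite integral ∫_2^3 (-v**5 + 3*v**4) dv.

473/30

By the power rule, an antiderivative is F(v) = -v**6/6 + 3*v**5/5.
Then F(3) - F(2) = (243/10) - (128/15) = 473/30.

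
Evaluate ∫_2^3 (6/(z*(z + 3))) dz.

log(25/16)

Factor the denominator: z**2 + 3*z = (z + 3)z.
Partial fractions: 6/(z*(z + 3)) = -2/(z + 3) + 2/z.
An antiderivative is F(z) = 2*log(z) - 2*log(z + 3).
Then F(3) - F(2) = (-log(4)) - (log(4/25)) = log(25/16).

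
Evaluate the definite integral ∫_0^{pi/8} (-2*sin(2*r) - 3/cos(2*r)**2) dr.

-5/2 + sqrt(2)/2

An antiderivative is F(r) = cos(2*r) - 3*tan(2*r)/2.
Then F(pi/8) - F(0) = (-3/2 + sqrt(2)/2) - (1) = -5/2 + sqrt(2)/2.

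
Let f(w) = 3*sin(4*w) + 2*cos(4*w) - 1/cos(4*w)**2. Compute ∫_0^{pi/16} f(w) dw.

An antiderivative is F(w) = sin(4*w)/2 - 3*cos(4*w)/4 - tan(4*w)/4.
Then F(pi/16) - F(0) = (-1/4 - sqrt(2)/8) - (-3/4) = 1/2 - sqrt(2)/8.

1/2 - sqrt(2)/8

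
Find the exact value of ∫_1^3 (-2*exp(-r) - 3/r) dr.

-3*log(3) - 2*exp(-1) + 2*exp(-3)

An antiderivative is F(r) = -3*log(r) + 2*exp(-r).
Then F(3) - F(1) = (-3*log(3) + 2*exp(-3)) - (2*exp(-1)) = -3*log(3) - 2*exp(-1) + 2*exp(-3).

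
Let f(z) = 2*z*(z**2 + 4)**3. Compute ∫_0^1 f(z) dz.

369/4

Let u = z**2 + 4, so du = 2*z dz. When z = 0, u = 4; when z = 1, u = 5.
The integral becomes ∫ u**3 du from 4 to 5, with antiderivative u**4/4.
Back in z: F(z) = (z**2 + 4)**4/4.
Then F(1) - F(0) = (625/4) - (64) = 369/4.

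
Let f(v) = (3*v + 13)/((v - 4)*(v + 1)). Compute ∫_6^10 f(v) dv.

-2*log(11) + 2*log(7) + 5*log(3)

Factor the denominator: v**2 - 3*v - 4 = (v + 1)(v - 4).
Partial fractions: (3*v + 13)/((v - 4)*(v + 1)) = -2/(v + 1) + 5/(v - 4).
An antiderivative is F(v) = 5*log(v - 4) - 2*log(v + 1).
Then F(10) - F(6) = (-2*log(11) + 5*log(2) + 5*log(3)) - (log(32/49)) = -2*log(11) + 2*log(7) + 5*log(3).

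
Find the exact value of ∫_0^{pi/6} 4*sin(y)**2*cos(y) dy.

1/6

Let u = sin(y), so du = cos(y) dy. When y = 0, u = 0; when y = pi/6, u = 1/2.
The integral becomes 4·∫ u**2 du from 0 to 1/2, with antiderivative 4*u**3/3.
Back in y: F(y) = 4*sin(y)**3/3.
Then F(pi/6) - F(0) = (1/6) - (0) = 1/6.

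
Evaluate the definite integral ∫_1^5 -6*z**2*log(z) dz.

Integrate by parts once (u = ln z, dv = -6*z**2 dz).
An antiderivative is F(z) = -2*z**3*(3*log(z) - 1)/3.
Then F(5) - F(1) = (250/3 - 250*log(5)) - (2/3) = 248/3 - 250*log(5).

248/3 - 250*log(5)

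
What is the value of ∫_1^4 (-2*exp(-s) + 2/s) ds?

-2*exp(-1) + 2*exp(-4) + 4*log(2)

An antiderivative is F(s) = 2*log(s) + 2*exp(-s).
Then F(4) - F(1) = (2*exp(-4) + 4*log(2)) - (2*exp(-1)) = -2*exp(-1) + 2*exp(-4) + 4*log(2).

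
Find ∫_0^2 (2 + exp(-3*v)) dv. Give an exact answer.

13/3 - exp(-6)/3

An antiderivative is F(v) = 2*v - exp(-3*v)/3.
Then F(2) - F(0) = (4 - exp(-6)/3) - (-1/3) = 13/3 - exp(-6)/3.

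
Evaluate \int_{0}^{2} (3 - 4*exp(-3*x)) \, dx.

4*exp(-6)/3 + 14/3

An antiderivative is F(x) = 3*x + 4*exp(-3*x)/3.
Then F(2) - F(0) = (4*exp(-6)/3 + 6) - (4/3) = 4*exp(-6)/3 + 14/3.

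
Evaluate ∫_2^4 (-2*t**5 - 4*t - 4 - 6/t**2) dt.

-2755/2

By the power rule, an antiderivative is F(t) = -t**6/3 - 2*t**2 - 4*t + 6/t.
Then F(4) - F(2) = (-8471/6) - (-103/3) = -2755/2.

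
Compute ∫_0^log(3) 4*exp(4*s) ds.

Let u = exp(s), so du = exp(s) ds. When s = 0, u = 1; when s = log(3), u = 3.
The integral becomes 4·∫ u**3 du from 1 to 3, with antiderivative u**4.
Back in s: F(s) = exp(4*s).
Then F(log(3)) - F(0) = (81) - (1) = 80.

80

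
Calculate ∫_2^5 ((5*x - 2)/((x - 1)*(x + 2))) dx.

-6*log(2) + 4*log(7)

Factor the denominator: x**2 + x - 2 = (x + 2)(x - 1).
Partial fractions: (5*x - 2)/((x - 1)*(x + 2)) = 4/(x + 2) + 1/(x - 1).
An antiderivative is F(x) = log(x - 1) + 4*log(x + 2).
Then F(5) - F(2) = (2*log(2) + 4*log(7)) - (8*log(2)) = -6*log(2) + 4*log(7).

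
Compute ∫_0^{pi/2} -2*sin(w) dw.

An antiderivative is F(w) = 2*cos(w).
Then F(pi/2) - F(0) = (0) - (2) = -2.

-2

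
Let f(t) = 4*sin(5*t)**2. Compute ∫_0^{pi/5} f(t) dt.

2*pi/5

Use the identity sin^2(5*t) = (1 - cos(10*t))/2.
An antiderivative is F(t) = 2*t - sin(10*t)/5.
Then F(pi/5) - F(0) = (2*pi/5) - (0) = 2*pi/5.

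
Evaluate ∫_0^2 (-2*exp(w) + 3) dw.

8 - 2*exp(2)

An antiderivative is F(w) = 3*w - 2*exp(w).
Then F(2) - F(0) = (6 - 2*exp(2)) - (-2) = 8 - 2*exp(2).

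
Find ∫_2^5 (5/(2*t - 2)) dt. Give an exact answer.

An antiderivative is F(t) = 5*log(2*t - 2)/2.
Then F(5) - F(2) = (15*log(2)/2) - (5*log(2)/2) = log(32).

log(32)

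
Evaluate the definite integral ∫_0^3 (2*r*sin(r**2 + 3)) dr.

Let u = r**2 + 3, so du = 2*r dr. When r = 0, u = 3; when r = 3, u = 12.
The integral becomes ∫ sin(u) du from 3 to 12, with antiderivative -cos(u).
Back in r: F(r) = -cos(r**2 + 3).
Then F(3) - F(0) = (-cos(12)) - (-cos(3)) = cos(3) - cos(12).

cos(3) - cos(12)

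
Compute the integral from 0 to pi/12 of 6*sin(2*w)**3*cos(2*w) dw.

Let u = sin(2*w), so du = 2*cos(2*w) dw. When w = 0, u = 0; when w = pi/12, u = 1/2.
The integral becomes 3·∫ u**3 du from 0 to 1/2, with antiderivative 3*u**4/4.
Back in w: F(w) = 3*sin(2*w)**4/4.
Then F(pi/12) - F(0) = (3/64) - (0) = 3/64.

3/64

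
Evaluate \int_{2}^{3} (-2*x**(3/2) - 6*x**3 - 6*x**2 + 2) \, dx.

-267/2 - 36*sqrt(3)/5 + 16*sqrt(2)/5

By the power rule, an antiderivative is F(x) = -4*x**(5/2)/5 - 3*x**4/2 - 2*x**3 + 2*x.
Then F(3) - F(2) = (-339/2 - 36*sqrt(3)/5) - (-36 - 16*sqrt(2)/5) = -267/2 - 36*sqrt(3)/5 + 16*sqrt(2)/5.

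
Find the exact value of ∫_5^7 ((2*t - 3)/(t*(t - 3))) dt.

log(14/5)

Factor the denominator: t**2 - 3*t = t(t - 3).
Partial fractions: (2*t - 3)/(t*(t - 3)) = 1/t + 1/(t - 3).
An antiderivative is F(t) = log(t) + log(t - 3).
Then F(7) - F(5) = (log(28)) - (log(10)) = log(14/5).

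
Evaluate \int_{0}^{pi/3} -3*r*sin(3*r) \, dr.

-pi/3

Integrate by parts once (u = r, dv = -3*sin(3*r) dr).
An antiderivative is F(r) = r*cos(3*r) - sin(3*r)/3.
Then F(pi/3) - F(0) = (-pi/3) - (0) = -pi/3.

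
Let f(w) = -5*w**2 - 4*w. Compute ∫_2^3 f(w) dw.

-125/3

By the power rule, an antiderivative is F(w) = -5*w**3/3 - 2*w**2.
Then F(3) - F(2) = (-63) - (-64/3) = -125/3.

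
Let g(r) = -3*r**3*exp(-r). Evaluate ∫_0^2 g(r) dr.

Integrate by parts 3 times (u = r^3, dv = -3*exp(-r) dr).
An antiderivative is F(r) = (3*r**3 + 9*r**2 + 18*r + 18)*exp(-r).
Then F(2) - F(0) = (114*exp(-2)) - (18) = -18 + 114*exp(-2).

-18 + 114*exp(-2)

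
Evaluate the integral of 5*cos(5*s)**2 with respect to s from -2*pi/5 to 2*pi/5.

Use the identity cos^2(5*s) = (1 + cos(10*s))/2.
An antiderivative is F(s) = 5*s/2 + sin(10*s)/4.
Then F(2*pi/5) - F(-2*pi/5) = (pi) - (-pi) = 2*pi.

2*pi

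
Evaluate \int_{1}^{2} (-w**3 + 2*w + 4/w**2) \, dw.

By the power rule, an antiderivative is F(w) = -w**4/4 + w**2 - 4/w.
Then F(2) - F(1) = (-2) - (-13/4) = 5/4.

5/4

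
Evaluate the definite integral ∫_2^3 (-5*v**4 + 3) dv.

-208

By the power rule, an antiderivative is F(v) = -v**5 + 3*v.
Then F(3) - F(2) = (-234) - (-26) = -208.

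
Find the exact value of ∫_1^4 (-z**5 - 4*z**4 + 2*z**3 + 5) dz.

By the power rule, an antiderivative is F(z) = -z**6/6 - 4*z**5/5 + z**4/2 + 5*z.
Then F(4) - F(1) = (-20308/15) - (68/15) = -6792/5.

-6792/5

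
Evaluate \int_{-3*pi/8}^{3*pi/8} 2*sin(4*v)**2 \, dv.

Use the identity sin^2(4*v) = (1 - cos(8*v))/2.
An antiderivative is F(v) = v - sin(8*v)/8.
Then F(3*pi/8) - F(-3*pi/8) = (3*pi/8) - (-3*pi/8) = 3*pi/4.

3*pi/4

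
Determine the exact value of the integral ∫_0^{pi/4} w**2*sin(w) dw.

-2 - sqrt(2)*pi**2/32 + sqrt(2)*pi/4 + sqrt(2)

Integrate by parts twice (u = w^2, dv = sin(w) dw).
An antiderivative is F(w) = -w**2*cos(w) + 2*w*sin(w) + 2*cos(w).
Then F(pi/4) - F(0) = (sqrt(2)*(-pi**2 + 8*pi + 32)/32) - (2) = -2 - sqrt(2)*pi**2/32 + sqrt(2)*pi/4 + sqrt(2).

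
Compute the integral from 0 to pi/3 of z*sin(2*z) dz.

Integrate by parts once (u = z, dv = sin(2*z) dz).
An antiderivative is F(z) = -z*cos(2*z)/2 + sin(2*z)/4.
Then F(pi/3) - F(0) = (sqrt(3)/8 + pi/12) - (0) = sqrt(3)/8 + pi/12.

sqrt(3)/8 + pi/12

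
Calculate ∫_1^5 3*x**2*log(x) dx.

Integrate by parts once (u = ln x, dv = 3*x**2 dx).
An antiderivative is F(x) = x**3*(3*log(x) - 1)/3.
Then F(5) - F(1) = (-125/3 + 125*log(5)) - (-1/3) = -124/3 + 125*log(5).

-124/3 + 125*log(5)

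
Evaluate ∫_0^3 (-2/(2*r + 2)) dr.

An antiderivative is F(r) = -log(2*r + 2).
Then F(3) - F(0) = (-log(8)) - (-log(2)) = -log(4).

-log(4)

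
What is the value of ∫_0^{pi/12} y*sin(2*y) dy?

Integrate by parts once (u = y, dv = sin(2*y) dy).
An antiderivative is F(y) = -y*cos(2*y)/2 + sin(2*y)/4.
Then F(pi/12) - F(0) = (-sqrt(3)*pi/48 + 1/8) - (0) = -sqrt(3)*pi/48 + 1/8.

-sqrt(3)*pi/48 + 1/8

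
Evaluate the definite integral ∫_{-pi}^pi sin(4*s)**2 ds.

pi

Use the identity sin^2(4*s) = (1 - cos(8*s))/2.
An antiderivative is F(s) = s/2 - sin(8*s)/16.
Then F(pi) - F(-pi) = (pi/2) - (-pi/2) = pi.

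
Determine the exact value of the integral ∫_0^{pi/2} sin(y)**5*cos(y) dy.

Let u = sin(y), so du = cos(y) dy. When y = 0, u = 0; when y = pi/2, u = 1.
The integral becomes ∫ u**5 du from 0 to 1, with antiderivative u**6/6.
Back in y: F(y) = sin(y)**6/6.
Then F(pi/2) - F(0) = (1/6) - (0) = 1/6.

1/6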